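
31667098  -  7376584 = 24290514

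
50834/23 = 2210 + 4/23 =2210.17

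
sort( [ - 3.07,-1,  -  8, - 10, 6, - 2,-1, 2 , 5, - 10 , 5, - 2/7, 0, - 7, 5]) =[- 10, - 10,-8,-7,- 3.07, - 2, - 1,-1, -2/7, 0 , 2, 5, 5,5, 6]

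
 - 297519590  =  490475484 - 787995074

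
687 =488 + 199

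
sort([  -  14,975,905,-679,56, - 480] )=[ - 679, - 480, - 14,56, 905, 975 ] 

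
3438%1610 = 218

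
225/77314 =225/77314= 0.00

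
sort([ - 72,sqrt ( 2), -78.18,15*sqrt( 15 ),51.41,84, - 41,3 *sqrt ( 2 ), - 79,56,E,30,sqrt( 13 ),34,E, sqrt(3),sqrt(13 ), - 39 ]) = [ - 79 , - 78.18, - 72, - 41, - 39, sqrt( 2 )  ,  sqrt(3 ),E, E,sqrt( 13 ) , sqrt( 13),3*sqrt(2) , 30 , 34,51.41,56,15*sqrt( 15 ), 84 ]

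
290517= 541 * 537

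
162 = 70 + 92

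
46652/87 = 46652/87 = 536.23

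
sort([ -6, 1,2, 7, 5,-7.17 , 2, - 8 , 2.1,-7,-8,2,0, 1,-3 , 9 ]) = [-8,-8, - 7.17, - 7, -6 , - 3, 0,1,1, 2,2,2, 2.1,5,7, 9]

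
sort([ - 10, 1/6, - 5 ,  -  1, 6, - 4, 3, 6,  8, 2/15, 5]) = [ - 10,-5,-4, - 1, 2/15, 1/6 , 3, 5, 6,6,  8 ]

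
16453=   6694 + 9759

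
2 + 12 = 14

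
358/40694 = 179/20347 = 0.01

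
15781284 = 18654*846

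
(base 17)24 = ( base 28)1a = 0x26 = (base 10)38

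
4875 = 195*25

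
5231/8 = 5231/8=653.88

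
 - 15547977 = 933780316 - 949328293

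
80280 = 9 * 8920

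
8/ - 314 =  - 1+153/157 = -0.03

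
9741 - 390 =9351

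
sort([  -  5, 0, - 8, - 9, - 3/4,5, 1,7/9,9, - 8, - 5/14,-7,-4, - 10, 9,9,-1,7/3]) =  [-10,-9, - 8,  -  8, - 7 , - 5, - 4, - 1, -3/4,- 5/14,  0,  7/9,1,7/3 , 5, 9,9,9] 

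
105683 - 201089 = - 95406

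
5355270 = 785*6822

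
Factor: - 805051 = - 13^1*61927^1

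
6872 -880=5992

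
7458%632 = 506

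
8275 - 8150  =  125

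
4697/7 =671 = 671.00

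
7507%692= 587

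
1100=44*25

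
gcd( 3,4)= 1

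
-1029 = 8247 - 9276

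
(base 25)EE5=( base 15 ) 2a70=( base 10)9105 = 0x2391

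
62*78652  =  4876424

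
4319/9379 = 4319/9379 =0.46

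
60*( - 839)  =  -50340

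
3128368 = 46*68008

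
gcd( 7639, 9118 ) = 1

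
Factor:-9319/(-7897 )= 53^(-1) * 149^( - 1) * 9319^1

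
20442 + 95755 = 116197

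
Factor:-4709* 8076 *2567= - 97622712228 =- 2^2 * 3^1*17^2*151^1*277^1 * 673^1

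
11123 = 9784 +1339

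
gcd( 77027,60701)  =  1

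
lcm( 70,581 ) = 5810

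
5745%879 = 471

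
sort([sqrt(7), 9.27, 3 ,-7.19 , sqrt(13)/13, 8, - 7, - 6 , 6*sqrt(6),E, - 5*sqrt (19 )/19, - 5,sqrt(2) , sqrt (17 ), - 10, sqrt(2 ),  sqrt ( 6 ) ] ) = [ -10, - 7.19, - 7 , - 6, - 5,-5*sqrt( 19 )/19,sqrt(  13)/13,sqrt( 2 ),sqrt (2 ),  sqrt( 6),  sqrt( 7),E,  3,sqrt( 17),  8, 9.27,6* sqrt( 6) ] 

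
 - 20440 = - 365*56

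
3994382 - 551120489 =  - 547126107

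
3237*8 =25896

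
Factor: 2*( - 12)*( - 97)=2^3*3^1*97^1   =  2328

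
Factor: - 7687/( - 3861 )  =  3^( - 3)*11^( - 1)*13^(-1)* 7687^1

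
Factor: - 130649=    - 130649^1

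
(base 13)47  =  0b111011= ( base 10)59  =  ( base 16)3B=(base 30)1T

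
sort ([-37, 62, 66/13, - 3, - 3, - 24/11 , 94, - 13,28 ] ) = [  -  37, - 13, - 3,-3, - 24/11, 66/13 , 28,62,94 ]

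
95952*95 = 9115440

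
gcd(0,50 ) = 50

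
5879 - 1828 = 4051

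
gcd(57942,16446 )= 6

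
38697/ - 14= - 2765 + 13/14 = - 2764.07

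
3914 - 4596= - 682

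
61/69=61/69 = 0.88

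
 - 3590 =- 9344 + 5754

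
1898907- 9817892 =-7918985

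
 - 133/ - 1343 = 133/1343 = 0.10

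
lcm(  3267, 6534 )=6534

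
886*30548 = 27065528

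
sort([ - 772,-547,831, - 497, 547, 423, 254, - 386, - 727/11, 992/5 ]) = [ - 772  ,-547,-497,  -  386,-727/11,992/5, 254, 423, 547,831]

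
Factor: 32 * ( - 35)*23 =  - 25760 = - 2^5 * 5^1*7^1*23^1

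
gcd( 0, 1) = 1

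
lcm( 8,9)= 72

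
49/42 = 7/6 =1.17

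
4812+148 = 4960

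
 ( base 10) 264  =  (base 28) 9c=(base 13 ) 174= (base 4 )10020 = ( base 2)100001000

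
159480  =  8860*18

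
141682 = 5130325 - 4988643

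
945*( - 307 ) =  - 290115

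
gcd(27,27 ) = 27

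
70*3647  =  255290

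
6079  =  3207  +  2872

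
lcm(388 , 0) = 0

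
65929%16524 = 16357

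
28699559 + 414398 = 29113957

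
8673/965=8+953/965= 8.99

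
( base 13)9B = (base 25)53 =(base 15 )88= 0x80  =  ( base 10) 128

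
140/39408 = 35/9852 = 0.00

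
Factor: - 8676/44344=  - 2^(-1)*3^2*23^( - 1 )  =  -9/46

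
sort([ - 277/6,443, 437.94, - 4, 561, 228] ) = [ - 277/6, - 4,228, 437.94, 443 , 561]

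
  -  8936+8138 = - 798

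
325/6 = 325/6 = 54.17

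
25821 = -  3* (  -  8607) 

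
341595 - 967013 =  - 625418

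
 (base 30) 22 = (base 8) 76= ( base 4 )332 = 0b111110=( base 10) 62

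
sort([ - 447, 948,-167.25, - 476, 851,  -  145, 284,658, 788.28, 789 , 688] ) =[-476, - 447, - 167.25, - 145, 284, 658,688,788.28, 789, 851,948 ]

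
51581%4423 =2928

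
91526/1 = 91526 = 91526.00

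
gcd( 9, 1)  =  1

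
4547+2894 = 7441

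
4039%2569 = 1470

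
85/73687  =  85/73687 =0.00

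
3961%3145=816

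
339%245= 94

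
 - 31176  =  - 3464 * 9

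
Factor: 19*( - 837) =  - 3^3  *19^1*31^1 = - 15903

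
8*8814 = 70512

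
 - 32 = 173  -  205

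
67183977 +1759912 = 68943889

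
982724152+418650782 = 1401374934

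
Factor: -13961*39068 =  - 2^2*23^1*607^1*9767^1  =  -  545428348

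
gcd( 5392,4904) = 8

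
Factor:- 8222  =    -  2^1*4111^1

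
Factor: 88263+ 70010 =163^1 * 971^1 = 158273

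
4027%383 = 197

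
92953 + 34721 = 127674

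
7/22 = 7/22 = 0.32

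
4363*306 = 1335078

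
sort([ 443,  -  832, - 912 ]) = [ - 912,- 832,443 ]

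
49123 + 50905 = 100028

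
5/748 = 5/748 = 0.01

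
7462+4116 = 11578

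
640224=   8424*76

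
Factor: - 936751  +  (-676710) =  - 19^1*84919^1 = - 1613461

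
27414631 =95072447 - 67657816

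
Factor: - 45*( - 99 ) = 3^4 * 5^1*11^1 = 4455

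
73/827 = 73/827 =0.09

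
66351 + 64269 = 130620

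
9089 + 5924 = 15013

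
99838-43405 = 56433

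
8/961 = 8/961 = 0.01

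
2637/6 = 439 + 1/2= 439.50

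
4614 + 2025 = 6639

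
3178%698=386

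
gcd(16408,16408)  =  16408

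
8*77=616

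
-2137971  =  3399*( - 629)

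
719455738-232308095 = 487147643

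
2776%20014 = 2776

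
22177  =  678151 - 655974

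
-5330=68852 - 74182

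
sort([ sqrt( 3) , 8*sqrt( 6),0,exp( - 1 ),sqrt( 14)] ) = [0, exp( - 1 ),sqrt( 3 ),sqrt(14 ),8*sqrt( 6 ) ]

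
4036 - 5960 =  - 1924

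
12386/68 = 182+5/34 = 182.15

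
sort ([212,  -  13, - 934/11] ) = [ - 934/11,-13,  212]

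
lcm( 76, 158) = 6004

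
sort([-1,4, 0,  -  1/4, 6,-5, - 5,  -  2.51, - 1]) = [-5, - 5, - 2.51, - 1,- 1, - 1/4, 0, 4,6]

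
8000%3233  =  1534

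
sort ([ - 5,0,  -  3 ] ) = [ - 5, -3,0]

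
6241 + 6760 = 13001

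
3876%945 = 96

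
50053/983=50053/983 = 50.92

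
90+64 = 154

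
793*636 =504348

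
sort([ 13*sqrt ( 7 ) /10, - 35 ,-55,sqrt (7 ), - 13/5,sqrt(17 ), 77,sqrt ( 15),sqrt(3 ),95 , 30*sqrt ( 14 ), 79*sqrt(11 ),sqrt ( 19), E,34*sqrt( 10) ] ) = [  -  55,-35, - 13/5,sqrt( 3 ) , sqrt( 7 ) , E,13*sqrt (7)/10,  sqrt(15), sqrt(17), sqrt ( 19),  77 , 95, 34*sqrt( 10 ),30 * sqrt ( 14) , 79*sqrt( 11)] 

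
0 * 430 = 0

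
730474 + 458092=1188566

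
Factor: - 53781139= -53781139^1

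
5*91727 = 458635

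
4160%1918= 324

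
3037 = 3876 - 839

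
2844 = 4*711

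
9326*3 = 27978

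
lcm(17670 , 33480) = 636120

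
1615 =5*323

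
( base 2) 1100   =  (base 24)c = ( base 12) 10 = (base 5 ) 22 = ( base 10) 12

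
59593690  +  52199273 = 111792963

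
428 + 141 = 569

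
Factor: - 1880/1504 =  - 5/4 = -  2^(-2)* 5^1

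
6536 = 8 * 817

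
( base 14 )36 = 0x30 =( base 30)1i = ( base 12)40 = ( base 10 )48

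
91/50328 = 91/50328 = 0.00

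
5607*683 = 3829581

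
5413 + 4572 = 9985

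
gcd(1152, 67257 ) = 9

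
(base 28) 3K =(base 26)40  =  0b1101000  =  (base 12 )88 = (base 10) 104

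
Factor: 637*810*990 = 510810300 = 2^2*3^6*5^2*7^2*11^1 * 13^1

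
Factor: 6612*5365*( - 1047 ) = -2^2*3^2*5^1*19^1*29^2*37^1*349^1 = - 37140628860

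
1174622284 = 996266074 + 178356210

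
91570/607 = 150+520/607=150.86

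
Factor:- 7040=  - 2^7 * 5^1*11^1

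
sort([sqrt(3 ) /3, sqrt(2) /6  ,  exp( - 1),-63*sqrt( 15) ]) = [-63*sqrt( 15),sqrt( 2)/6, exp(-1 ), sqrt(3 ) /3 ]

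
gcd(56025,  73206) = 747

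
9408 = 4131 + 5277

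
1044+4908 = 5952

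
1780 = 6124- 4344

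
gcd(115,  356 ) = 1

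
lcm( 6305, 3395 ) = 44135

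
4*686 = 2744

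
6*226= 1356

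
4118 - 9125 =-5007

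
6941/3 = 6941/3 = 2313.67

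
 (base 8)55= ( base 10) 45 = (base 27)1i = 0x2D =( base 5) 140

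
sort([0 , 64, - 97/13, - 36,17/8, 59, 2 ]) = [ - 36, - 97/13,0 , 2,17/8,59 , 64 ]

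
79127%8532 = 2339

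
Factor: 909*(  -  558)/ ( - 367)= 2^1*3^4*31^1*101^1*367^( - 1 ) = 507222/367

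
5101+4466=9567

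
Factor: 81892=2^2*59^1*347^1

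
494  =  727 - 233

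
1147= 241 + 906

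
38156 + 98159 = 136315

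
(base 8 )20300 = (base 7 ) 33305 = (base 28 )AJC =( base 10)8384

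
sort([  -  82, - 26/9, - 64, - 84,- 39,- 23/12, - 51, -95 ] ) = [- 95,-84, - 82,-64, - 51, -39 , - 26/9, - 23/12 ] 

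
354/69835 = 354/69835 = 0.01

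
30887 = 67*461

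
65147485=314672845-249525360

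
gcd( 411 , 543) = 3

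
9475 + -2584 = 6891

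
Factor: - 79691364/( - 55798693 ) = 2^2*3^6*27329^1*55798693^( - 1 ) 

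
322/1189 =322/1189 = 0.27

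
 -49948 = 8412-58360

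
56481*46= 2598126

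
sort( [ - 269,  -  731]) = [-731,-269 ]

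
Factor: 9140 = 2^2*5^1*457^1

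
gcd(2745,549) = 549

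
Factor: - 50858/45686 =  - 59/53 = - 53^(-1) * 59^1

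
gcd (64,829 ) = 1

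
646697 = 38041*17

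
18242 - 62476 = -44234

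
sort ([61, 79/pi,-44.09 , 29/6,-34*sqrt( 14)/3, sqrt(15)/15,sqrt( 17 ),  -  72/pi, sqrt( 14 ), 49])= [ - 44.09 ,-34*sqrt( 14 ) /3, - 72/pi,  sqrt( 15 )/15, sqrt( 14) , sqrt( 17),29/6, 79/pi , 49,  61 ] 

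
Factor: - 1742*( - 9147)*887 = 14133523638=2^1*3^1* 13^1*67^1 *887^1*3049^1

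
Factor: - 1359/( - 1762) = 2^( - 1)*3^2*151^1*881^( - 1 ) 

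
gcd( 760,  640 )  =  40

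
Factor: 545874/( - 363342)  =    -  317/211= - 211^(  -  1)*317^1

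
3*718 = 2154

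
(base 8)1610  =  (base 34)qk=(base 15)404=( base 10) 904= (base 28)148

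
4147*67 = 277849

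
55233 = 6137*9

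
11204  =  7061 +4143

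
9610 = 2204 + 7406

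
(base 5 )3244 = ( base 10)449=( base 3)121122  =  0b111000001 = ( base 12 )315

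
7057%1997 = 1066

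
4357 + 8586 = 12943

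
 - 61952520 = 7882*( - 7860 )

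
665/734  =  665/734 = 0.91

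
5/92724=5/92724=0.00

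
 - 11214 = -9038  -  2176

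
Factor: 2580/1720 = 3/2= 2^( - 1 )*3^1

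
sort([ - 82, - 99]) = [ - 99,  -  82 ] 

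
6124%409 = 398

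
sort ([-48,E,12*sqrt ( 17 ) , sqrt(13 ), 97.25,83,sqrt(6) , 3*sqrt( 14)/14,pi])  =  [ - 48, 3*sqrt(14)/14,sqrt(6), E,pi  ,  sqrt(13),12 * sqrt (17) , 83,97.25]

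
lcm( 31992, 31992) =31992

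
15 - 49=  - 34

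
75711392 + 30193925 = 105905317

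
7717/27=285 + 22/27= 285.81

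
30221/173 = 30221/173 = 174.69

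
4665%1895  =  875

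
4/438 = 2/219= 0.01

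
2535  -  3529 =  -994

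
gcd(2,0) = 2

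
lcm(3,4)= 12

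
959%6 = 5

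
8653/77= 112  +  29/77  =  112.38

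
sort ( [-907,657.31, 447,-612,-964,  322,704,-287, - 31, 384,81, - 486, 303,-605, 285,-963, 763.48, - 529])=[-964, - 963, - 907, - 612,  -  605 ,-529,- 486, - 287, - 31, 81, 285, 303, 322, 384,447,657.31, 704, 763.48 ]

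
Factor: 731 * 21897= 3^3*17^1 * 43^1* 811^1 = 16006707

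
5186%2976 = 2210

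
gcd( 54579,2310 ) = 21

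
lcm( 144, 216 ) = 432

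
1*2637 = 2637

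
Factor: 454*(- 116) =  - 52664= - 2^3*29^1*227^1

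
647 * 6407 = 4145329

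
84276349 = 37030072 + 47246277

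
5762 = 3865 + 1897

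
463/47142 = 463/47142 = 0.01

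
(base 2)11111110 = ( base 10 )254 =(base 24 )AE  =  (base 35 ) 79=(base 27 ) 9b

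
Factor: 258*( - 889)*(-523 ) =2^1*3^1*7^1*43^1*127^1 * 523^1 = 119956326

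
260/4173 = 20/321=0.06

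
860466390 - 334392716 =526073674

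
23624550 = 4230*5585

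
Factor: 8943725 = 5^2*7^4*149^1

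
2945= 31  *95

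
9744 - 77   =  9667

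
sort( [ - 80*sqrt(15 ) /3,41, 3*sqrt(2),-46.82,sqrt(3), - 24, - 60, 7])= [ - 80*sqrt (15)/3  , - 60,-46.82 , - 24,sqrt( 3 ),3*sqrt(2), 7,41]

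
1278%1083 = 195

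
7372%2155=907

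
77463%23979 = 5526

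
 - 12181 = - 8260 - 3921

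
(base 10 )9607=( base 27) D4M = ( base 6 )112251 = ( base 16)2587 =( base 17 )1G42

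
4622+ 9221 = 13843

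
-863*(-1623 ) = 1400649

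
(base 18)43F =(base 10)1365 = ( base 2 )10101010101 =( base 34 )165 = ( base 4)111111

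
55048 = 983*56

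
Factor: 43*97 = 4171 = 43^1*97^1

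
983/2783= 983/2783  =  0.35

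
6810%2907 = 996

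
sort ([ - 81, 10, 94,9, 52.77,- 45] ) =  [ - 81,-45,9,10, 52.77,94]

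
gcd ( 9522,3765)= 3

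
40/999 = 40/999  =  0.04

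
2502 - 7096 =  - 4594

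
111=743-632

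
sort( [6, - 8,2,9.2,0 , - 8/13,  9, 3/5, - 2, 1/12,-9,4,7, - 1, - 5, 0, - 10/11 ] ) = [  -  9, - 8 , - 5,-2,  -  1, - 10/11,- 8/13,0,0,1/12,3/5,2, 4, 6,7 , 9, 9.2] 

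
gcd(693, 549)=9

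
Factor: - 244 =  - 2^2*61^1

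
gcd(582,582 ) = 582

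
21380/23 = 929+13/23 = 929.57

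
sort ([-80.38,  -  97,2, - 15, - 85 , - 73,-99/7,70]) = [-97,-85, - 80.38,-73, - 15, - 99/7,2,70]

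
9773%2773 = 1454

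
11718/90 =651/5 = 130.20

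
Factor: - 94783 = - 13^1 * 23^1*317^1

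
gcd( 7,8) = 1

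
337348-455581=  - 118233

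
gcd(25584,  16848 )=624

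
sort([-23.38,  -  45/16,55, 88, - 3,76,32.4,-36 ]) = [- 36,-23.38, - 3, - 45/16,32.4, 55, 76,  88]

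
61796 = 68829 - 7033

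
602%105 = 77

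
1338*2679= 3584502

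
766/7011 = 766/7011 = 0.11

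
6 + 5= 11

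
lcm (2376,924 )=16632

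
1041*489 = 509049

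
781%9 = 7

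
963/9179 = 963/9179 = 0.10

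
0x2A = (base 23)1J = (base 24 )1I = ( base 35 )17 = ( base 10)42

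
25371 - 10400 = 14971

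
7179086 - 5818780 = 1360306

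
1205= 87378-86173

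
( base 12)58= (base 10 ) 68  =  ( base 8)104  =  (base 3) 2112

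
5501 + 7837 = 13338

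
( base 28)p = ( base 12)21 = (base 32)p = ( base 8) 31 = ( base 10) 25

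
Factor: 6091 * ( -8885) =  - 5^1*1777^1*6091^1 = -  54118535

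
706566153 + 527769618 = 1234335771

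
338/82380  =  169/41190 = 0.00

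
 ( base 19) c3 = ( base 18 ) CF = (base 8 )347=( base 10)231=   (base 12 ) 173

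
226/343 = 226/343 = 0.66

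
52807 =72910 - 20103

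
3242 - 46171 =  -42929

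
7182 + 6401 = 13583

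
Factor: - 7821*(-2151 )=16822971 = 3^4*11^1*79^1*239^1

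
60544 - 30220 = 30324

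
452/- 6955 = - 452/6955 = - 0.06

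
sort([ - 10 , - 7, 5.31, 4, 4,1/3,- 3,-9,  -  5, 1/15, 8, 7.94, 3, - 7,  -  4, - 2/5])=[ - 10, - 9, - 7,-7, - 5,-4, - 3, - 2/5, 1/15 , 1/3,3, 4 , 4 , 5.31, 7.94, 8]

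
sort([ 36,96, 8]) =[ 8, 36,  96 ] 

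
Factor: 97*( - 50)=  - 2^1*5^2*97^1 = -4850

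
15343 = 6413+8930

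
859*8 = 6872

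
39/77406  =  13/25802 = 0.00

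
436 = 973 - 537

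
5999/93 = 5999/93  =  64.51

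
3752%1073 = 533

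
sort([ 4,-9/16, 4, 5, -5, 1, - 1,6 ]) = [- 5, - 1, - 9/16,1,4, 4 , 5, 6] 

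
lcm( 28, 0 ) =0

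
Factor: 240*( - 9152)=- 2196480 = - 2^10*3^1 * 5^1*11^1*13^1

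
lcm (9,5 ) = 45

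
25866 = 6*4311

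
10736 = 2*5368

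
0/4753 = 0 = 0.00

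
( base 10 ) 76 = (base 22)3A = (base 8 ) 114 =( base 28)2k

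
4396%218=36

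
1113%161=147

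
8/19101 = 8/19101 = 0.00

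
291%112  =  67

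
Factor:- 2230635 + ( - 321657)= - 2^2*3^2*31^1*2287^1 = - 2552292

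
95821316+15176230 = 110997546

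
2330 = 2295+35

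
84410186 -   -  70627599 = 155037785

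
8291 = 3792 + 4499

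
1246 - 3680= - 2434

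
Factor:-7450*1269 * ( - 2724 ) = 2^3*3^4 *5^2*47^1*149^1*227^1=25752832200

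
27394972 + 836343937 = 863738909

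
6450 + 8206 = 14656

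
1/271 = 1/271 = 0.00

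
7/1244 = 7/1244=0.01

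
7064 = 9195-2131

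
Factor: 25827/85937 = 3^1*19^( - 1 )*4523^( - 1)*8609^1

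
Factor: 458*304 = 2^5*19^1*229^1=   139232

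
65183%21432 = 887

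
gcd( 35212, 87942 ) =2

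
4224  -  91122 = -86898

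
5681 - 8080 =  - 2399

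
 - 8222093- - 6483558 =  - 1738535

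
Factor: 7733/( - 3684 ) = -2^(  -  2)*3^ ( - 1 ) * 11^1 * 19^1*37^1*307^ ( - 1 )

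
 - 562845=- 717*785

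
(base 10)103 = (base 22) 4F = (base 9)124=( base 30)3D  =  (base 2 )1100111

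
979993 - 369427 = 610566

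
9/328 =9/328 = 0.03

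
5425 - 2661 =2764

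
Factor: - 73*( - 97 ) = 73^1*97^1 = 7081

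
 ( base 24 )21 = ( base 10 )49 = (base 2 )110001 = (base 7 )100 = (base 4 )301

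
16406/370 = 44 + 63/185=   44.34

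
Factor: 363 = 3^1*11^2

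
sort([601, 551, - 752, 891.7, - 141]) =[ - 752,  -  141,551, 601, 891.7]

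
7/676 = 7/676 = 0.01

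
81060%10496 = 7588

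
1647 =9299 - 7652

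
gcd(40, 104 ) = 8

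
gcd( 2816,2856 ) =8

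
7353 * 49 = 360297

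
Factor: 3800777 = 3800777^1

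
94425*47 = 4437975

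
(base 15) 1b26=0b1011011111110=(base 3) 22002000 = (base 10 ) 5886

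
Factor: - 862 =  - 2^1*431^1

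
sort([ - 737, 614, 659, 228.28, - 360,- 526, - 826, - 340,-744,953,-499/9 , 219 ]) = [  -  826, - 744, - 737, - 526, - 360,-340, - 499/9, 219,228.28, 614, 659, 953] 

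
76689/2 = 38344 + 1/2 = 38344.50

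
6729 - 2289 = 4440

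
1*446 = 446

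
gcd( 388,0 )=388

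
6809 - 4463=2346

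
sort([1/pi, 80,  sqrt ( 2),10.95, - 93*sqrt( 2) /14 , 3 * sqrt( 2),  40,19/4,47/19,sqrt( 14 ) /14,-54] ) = [ - 54, - 93*sqrt (2 )/14,sqrt(14)/14 , 1/pi,sqrt(2),47/19,3*sqrt ( 2 ),19/4, 10.95, 40,  80 ]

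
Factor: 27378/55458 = 3^1*13^1*79^( - 1) = 39/79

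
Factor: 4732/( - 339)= - 2^2 * 3^( - 1) * 7^1 * 13^2*113^( - 1)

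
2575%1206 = 163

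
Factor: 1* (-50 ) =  - 2^1*5^2 = - 50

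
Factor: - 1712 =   -  2^4*107^1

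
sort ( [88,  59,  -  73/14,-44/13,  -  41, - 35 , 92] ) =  [-41, - 35,-73/14, - 44/13, 59,  88,  92]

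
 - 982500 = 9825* (  -  100 )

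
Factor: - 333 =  - 3^2*37^1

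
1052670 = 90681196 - 89628526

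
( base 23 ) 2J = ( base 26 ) 2d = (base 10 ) 65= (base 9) 72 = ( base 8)101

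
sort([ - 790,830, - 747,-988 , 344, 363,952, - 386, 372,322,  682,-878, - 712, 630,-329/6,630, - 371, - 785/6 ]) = [-988, - 878, - 790 , - 747, -712, - 386, - 371, -785/6,-329/6,  322, 344, 363,372 , 630,  630,682,830,  952]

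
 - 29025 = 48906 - 77931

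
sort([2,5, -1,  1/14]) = [ - 1,  1/14, 2,  5]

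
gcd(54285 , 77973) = 987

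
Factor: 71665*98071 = 5^1 *11^1*101^1 * 971^1*1303^1 = 7028258215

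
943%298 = 49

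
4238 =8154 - 3916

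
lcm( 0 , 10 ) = 0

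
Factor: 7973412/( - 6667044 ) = -47^( - 1 )*181^1*3671^1*11821^(-1) = - 664451/555587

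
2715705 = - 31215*(  -  87 )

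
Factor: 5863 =11^1*13^1*41^1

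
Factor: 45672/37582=22836/18791 = 2^2*3^1*11^1*19^( - 1 ) *23^( - 1 )*43^( - 1 )*173^1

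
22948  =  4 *5737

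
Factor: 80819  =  80819^1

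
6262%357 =193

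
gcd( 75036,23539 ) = 1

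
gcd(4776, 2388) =2388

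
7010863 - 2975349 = 4035514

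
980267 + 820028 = 1800295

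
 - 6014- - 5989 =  - 25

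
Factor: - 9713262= - 2^1* 3^1*13^1*124529^1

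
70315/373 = 188 + 191/373=188.51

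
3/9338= 3/9338 = 0.00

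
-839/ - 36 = 23+11/36=23.31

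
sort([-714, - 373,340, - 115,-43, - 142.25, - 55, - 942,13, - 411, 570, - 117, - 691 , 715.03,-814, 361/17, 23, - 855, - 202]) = [ -942,  -  855,-814, - 714, - 691, - 411,  -  373,-202, - 142.25, - 117, - 115, -55, - 43, 13,361/17 , 23, 340, 570, 715.03 ] 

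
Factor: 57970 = 2^1*5^1*11^1* 17^1*31^1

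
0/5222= 0 = 0.00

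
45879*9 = 412911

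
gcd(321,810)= 3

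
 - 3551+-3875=-7426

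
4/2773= 4/2773  =  0.00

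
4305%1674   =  957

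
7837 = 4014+3823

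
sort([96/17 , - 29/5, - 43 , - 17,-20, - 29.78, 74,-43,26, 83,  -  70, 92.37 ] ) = [  -  70  , - 43,  -  43, -29.78,-20, - 17,- 29/5, 96/17, 26,74, 83, 92.37]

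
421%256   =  165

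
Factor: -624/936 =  - 2/3  =  - 2^1*3^( - 1)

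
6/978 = 1/163=0.01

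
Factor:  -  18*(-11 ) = 198 = 2^1*3^2*11^1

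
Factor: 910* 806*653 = 478949380 = 2^2*5^1*7^1*13^2*31^1*653^1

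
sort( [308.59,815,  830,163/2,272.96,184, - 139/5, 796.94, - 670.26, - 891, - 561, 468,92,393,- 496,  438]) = [ - 891,-670.26, - 561 , - 496, - 139/5,163/2, 92,184,272.96,  308.59, 393,438 , 468, 796.94,815,830 ]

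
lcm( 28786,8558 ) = 316646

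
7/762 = 7/762=0.01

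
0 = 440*0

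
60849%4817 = 3045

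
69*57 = 3933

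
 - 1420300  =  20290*(-70 ) 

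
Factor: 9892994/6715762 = 29^( - 1)*89^(-1)*1301^( - 1)*4946497^1 = 4946497/3357881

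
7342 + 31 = 7373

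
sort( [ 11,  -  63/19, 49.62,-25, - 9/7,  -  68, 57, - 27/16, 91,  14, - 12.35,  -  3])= [ - 68, - 25, - 12.35, - 63/19, - 3,  -  27/16 , - 9/7 , 11,14, 49.62,57, 91]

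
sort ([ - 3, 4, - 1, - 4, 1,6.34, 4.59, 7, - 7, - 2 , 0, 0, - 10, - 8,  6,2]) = [ - 10,-8, - 7, - 4, - 3, - 2,-1 , 0, 0, 1, 2,4, 4.59,6,6.34 , 7] 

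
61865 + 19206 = 81071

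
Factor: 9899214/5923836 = 2^(-1 )* 3^(-1)*13^1*59^(  -  1 )*2789^( - 1)*126913^1 = 1649869/987306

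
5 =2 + 3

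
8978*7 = 62846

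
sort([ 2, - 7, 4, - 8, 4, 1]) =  [ -8,  -  7,1, 2, 4, 4 ]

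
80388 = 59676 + 20712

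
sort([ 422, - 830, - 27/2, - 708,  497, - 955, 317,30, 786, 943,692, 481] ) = [ - 955, - 830, - 708,-27/2,30, 317,  422,  481,497, 692, 786,943] 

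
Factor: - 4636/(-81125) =2^2*5^( - 3)*11^( - 1)*19^1*59^(  -  1 )*61^1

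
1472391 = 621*2371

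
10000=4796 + 5204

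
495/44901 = 55/4989 = 0.01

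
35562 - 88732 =-53170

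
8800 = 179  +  8621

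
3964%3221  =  743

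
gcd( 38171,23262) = 1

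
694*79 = 54826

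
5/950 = 1/190 = 0.01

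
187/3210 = 187/3210 = 0.06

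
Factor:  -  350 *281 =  - 2^1*5^2*7^1*281^1 = - 98350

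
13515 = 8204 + 5311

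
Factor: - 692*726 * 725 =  - 2^3*3^1 * 5^2 *11^2*29^1*173^1= - 364234200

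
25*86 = 2150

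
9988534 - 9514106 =474428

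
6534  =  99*66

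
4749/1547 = 4749/1547 = 3.07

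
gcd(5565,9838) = 1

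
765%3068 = 765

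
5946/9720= 991/1620 = 0.61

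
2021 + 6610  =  8631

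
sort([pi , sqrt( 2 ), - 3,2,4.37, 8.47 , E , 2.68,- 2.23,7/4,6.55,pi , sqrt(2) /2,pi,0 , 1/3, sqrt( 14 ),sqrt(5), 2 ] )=[ - 3, - 2.23,0, 1/3,sqrt (2)/2, sqrt(2 ),7/4,2,2,sqrt ( 5 ),2.68, E,pi, pi,pi, sqrt( 14), 4.37, 6.55, 8.47]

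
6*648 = 3888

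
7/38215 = 7/38215 = 0.00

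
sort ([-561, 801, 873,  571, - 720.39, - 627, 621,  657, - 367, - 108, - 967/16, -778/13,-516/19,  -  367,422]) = [ - 720.39, - 627 ,-561 , - 367, - 367 ,-108, - 967/16,- 778/13, - 516/19,422,  571, 621 , 657, 801,873 ]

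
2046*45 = 92070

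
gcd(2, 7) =1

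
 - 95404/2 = - 47702 =- 47702.00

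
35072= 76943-41871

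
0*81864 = 0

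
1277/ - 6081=  -  1277/6081 = - 0.21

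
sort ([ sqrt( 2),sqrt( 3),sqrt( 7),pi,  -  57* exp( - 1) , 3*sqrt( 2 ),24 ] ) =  [ - 57*exp( - 1),  sqrt( 2 ), sqrt( 3 ),sqrt( 7),pi,3*sqrt( 2),24]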